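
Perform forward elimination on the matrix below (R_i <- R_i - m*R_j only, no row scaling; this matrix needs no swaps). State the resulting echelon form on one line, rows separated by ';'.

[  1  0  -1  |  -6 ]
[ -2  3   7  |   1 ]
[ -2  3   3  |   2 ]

REF = [1 0 -1 -6; 0 3 5 -11; 0 0 -4 1]

Forward elimination:
R2 <- R2 - (-2)*R1:  [   0    3    5  -11 ]
R3 <- R3 - (-2)*R1:  [   0    3    1  -10 ]
R3 <- R3 - (1)*R2:  [  0   0  -4   1 ]
Row echelon form:
[ 1  0  -1  |   -6 ]
[ 0  3   5  |  -11 ]
[ 0  0  -4  |    1 ]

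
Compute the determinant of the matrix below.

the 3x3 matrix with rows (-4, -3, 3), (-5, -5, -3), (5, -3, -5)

det(A) = 176

Forward elimination:
R2 <- R2 - (5/4)*R1:  [     0   -5/4  -27/4 ]
R3 <- R3 - (-5/4)*R1:  [     0  -27/4   -5/4 ]
R3 <- R3 - (27/5)*R2:  [     0      0  176/5 ]
Upper-triangular form:
[ -4    -3      3 ]
[  0  -5/4  -27/4 ]
[  0     0  176/5 ]
det(A) = (-1)^0 * (-4) * (-5/4) * (176/5) = 176  (0 row swaps -> sign +1)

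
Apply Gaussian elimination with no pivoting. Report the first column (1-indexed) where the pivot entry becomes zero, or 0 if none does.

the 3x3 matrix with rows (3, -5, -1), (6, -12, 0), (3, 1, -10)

first zero-pivot column = 0

Naive forward elimination:
R2 <- R2 - (2)*R1:  [  0  -2   2 ]
R3 <- R3 - (1)*R1:  [  0   6  -9 ]
R3 <- R3 - (-3)*R2:  [  0   0  -3 ]
All pivots nonzero; naive elimination completes without hitting a zero pivot.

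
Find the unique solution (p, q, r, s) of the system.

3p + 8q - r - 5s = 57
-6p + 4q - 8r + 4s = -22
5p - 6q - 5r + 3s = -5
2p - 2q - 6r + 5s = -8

Forward elimination on [A|b]:
R2 <- R2 - (-2)*R1:  [   0   20  -10   -6   92 ]
R3 <- R3 - (5/3)*R1:  [     0  -58/3  -10/3   34/3   -100 ]
R4 <- R4 - (2/3)*R1:  [     0  -22/3  -16/3   25/3    -46 ]
R3 <- R3 - (-29/30)*R2:  [       0        0      -13    83/15  -166/15 ]
R4 <- R4 - (-11/30)*R2:  [       0        0       -9    92/15  -184/15 ]
R4 <- R4 - (9/13)*R3:  [        0         0         0   449/195  -898/195 ]
Row echelon form:
[ 3   8   -1       -5  |        57 ]
[ 0  20  -10       -6  |        92 ]
[ 0   0  -13    83/15  |   -166/15 ]
[ 0   0    0  449/195  |  -898/195 ]
Back-substitution:
s = (-898/195) / (449/195) = -2
r = (-166/15 - (83/15)*(-2)) / -13 = 0
q = (92 - (-10)*(0) - (-6)*(-2)) / 20 = 4
p = (57 - (8)*(4) - (-1)*(0) - (-5)*(-2)) / 3 = 5

(5, 4, 0, -2)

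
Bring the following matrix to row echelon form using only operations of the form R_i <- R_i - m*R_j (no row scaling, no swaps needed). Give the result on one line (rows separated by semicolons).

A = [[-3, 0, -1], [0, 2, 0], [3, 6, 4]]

REF = [-3 0 -1; 0 2 0; 0 0 3]

Forward elimination:
R3 <- R3 - (-1)*R1:  [ 0  6  3 ]
R3 <- R3 - (3)*R2:  [ 0  0  3 ]
Row echelon form:
[ -3  0  -1 ]
[  0  2   0 ]
[  0  0   3 ]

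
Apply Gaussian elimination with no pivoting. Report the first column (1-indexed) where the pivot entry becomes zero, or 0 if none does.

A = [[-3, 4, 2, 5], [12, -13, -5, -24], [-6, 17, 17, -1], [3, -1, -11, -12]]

first zero-pivot column = 4

Naive forward elimination:
R2 <- R2 - (-4)*R1:  [  0   3   3  -4 ]
R3 <- R3 - (2)*R1:  [   0    9   13  -11 ]
R4 <- R4 - (-1)*R1:  [  0   3  -9  -7 ]
R3 <- R3 - (3)*R2:  [ 0  0  4  1 ]
R4 <- R4 - (1)*R2:  [   0    0  -12   -3 ]
R4 <- R4 - (-3)*R3:  [ 0  0  0  0 ]
Matrix at this point:
[ -3  4  2   5 ]
[  0  3  3  -4 ]
[  0  0  4   1 ]
[  0  0  0   0 ]
Pivot entry (4,4) in the last row is zero and there are no rows below to swap with -> zero pivot in column 4 (A is singular).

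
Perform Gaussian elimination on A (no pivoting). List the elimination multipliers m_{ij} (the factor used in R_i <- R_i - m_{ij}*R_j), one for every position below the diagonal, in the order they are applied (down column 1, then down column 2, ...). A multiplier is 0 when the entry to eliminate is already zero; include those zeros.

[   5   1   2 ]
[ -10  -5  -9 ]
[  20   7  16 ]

multipliers: -2, 4, -1

Forward elimination:
R2 <- R2 - (-2)*R1:  [  0  -3  -5 ]
R3 <- R3 - (4)*R1:  [ 0  3  8 ]
R3 <- R3 - (-1)*R2:  [ 0  0  3 ]
Multipliers (in order of application): m_{21} = -2, m_{31} = 4, m_{32} = -1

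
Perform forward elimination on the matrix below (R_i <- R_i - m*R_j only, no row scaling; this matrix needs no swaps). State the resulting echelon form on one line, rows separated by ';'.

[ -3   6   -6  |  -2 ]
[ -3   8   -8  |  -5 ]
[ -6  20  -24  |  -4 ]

Forward elimination:
R2 <- R2 - (1)*R1:  [  0   2  -2  -3 ]
R3 <- R3 - (2)*R1:  [   0    8  -12    0 ]
R3 <- R3 - (4)*R2:  [  0   0  -4  12 ]
Row echelon form:
[ -3  6  -6  |  -2 ]
[  0  2  -2  |  -3 ]
[  0  0  -4  |  12 ]

REF = [-3 6 -6 -2; 0 2 -2 -3; 0 0 -4 12]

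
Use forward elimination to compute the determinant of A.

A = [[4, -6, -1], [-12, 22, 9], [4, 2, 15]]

det(A) = 64

Forward elimination:
R2 <- R2 - (-3)*R1:  [ 0  4  6 ]
R3 <- R3 - (1)*R1:  [  0   8  16 ]
R3 <- R3 - (2)*R2:  [ 0  0  4 ]
Upper-triangular form:
[ 4  -6  -1 ]
[ 0   4   6 ]
[ 0   0   4 ]
det(A) = (-1)^0 * (4) * (4) * (4) = 64  (0 row swaps -> sign +1)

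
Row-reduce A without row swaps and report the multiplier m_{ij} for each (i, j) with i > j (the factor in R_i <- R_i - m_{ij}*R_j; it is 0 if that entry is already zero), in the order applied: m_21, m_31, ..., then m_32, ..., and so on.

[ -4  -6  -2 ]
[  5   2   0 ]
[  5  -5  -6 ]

Forward elimination:
R2 <- R2 - (-5/4)*R1:  [     0  -11/2   -5/2 ]
R3 <- R3 - (-5/4)*R1:  [     0  -25/2  -17/2 ]
R3 <- R3 - (25/11)*R2:  [      0       0  -31/11 ]
Multipliers (in order of application): m_{21} = -5/4, m_{31} = -5/4, m_{32} = 25/11

multipliers: -5/4, -5/4, 25/11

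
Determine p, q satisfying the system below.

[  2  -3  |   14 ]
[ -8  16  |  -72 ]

(1, -4)

Forward elimination on [A|b]:
R2 <- R2 - (-4)*R1:  [   0    4  -16 ]
Row echelon form:
[ 2  -3  |   14 ]
[ 0   4  |  -16 ]
Back-substitution:
q = (-16) / 4 = -4
p = (14 - (-3)*(-4)) / 2 = 1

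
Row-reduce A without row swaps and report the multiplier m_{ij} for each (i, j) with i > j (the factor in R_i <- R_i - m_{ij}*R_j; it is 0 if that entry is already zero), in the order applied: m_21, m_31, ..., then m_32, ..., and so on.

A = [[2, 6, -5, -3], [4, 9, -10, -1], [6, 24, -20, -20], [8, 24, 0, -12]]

multipliers: 2, 3, 4, -2, 0, -4

Forward elimination:
R2 <- R2 - (2)*R1:  [  0  -3   0   5 ]
R3 <- R3 - (3)*R1:  [   0    6   -5  -11 ]
R4 <- R4 - (4)*R1:  [  0   0  20   0 ]
R3 <- R3 - (-2)*R2:  [  0   0  -5  -1 ]
R4: entry in column 2 is already 0 -> m_{42} = 0 (no row operation needed)
R4 <- R4 - (-4)*R3:  [  0   0   0  -4 ]
Multipliers (in order of application): m_{21} = 2, m_{31} = 3, m_{41} = 4, m_{32} = -2, m_{42} = 0, m_{43} = -4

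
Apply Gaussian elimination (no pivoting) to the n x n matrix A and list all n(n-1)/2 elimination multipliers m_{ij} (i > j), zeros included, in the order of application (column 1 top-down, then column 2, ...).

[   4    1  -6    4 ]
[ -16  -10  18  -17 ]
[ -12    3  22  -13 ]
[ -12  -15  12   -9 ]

Forward elimination:
R2 <- R2 - (-4)*R1:  [  0  -6  -6  -1 ]
R3 <- R3 - (-3)*R1:  [  0   6   4  -1 ]
R4 <- R4 - (-3)*R1:  [   0  -12   -6    3 ]
R3 <- R3 - (-1)*R2:  [  0   0  -2  -2 ]
R4 <- R4 - (2)*R2:  [ 0  0  6  5 ]
R4 <- R4 - (-3)*R3:  [  0   0   0  -1 ]
Multipliers (in order of application): m_{21} = -4, m_{31} = -3, m_{41} = -3, m_{32} = -1, m_{42} = 2, m_{43} = -3

multipliers: -4, -3, -3, -1, 2, -3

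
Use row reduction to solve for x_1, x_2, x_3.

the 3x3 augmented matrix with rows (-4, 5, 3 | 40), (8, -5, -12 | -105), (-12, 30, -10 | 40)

Forward elimination on [A|b]:
R2 <- R2 - (-2)*R1:  [   0    5   -6  -25 ]
R3 <- R3 - (3)*R1:  [   0   15  -19  -80 ]
R3 <- R3 - (3)*R2:  [  0   0  -1  -5 ]
Row echelon form:
[ -4  5   3  |   40 ]
[  0  5  -6  |  -25 ]
[  0  0  -1  |   -5 ]
Back-substitution:
x_3 = (-5) / -1 = 5
x_2 = (-25 - (-6)*(5)) / 5 = 1
x_1 = (40 - (5)*(1) - (3)*(5)) / -4 = -5

(-5, 1, 5)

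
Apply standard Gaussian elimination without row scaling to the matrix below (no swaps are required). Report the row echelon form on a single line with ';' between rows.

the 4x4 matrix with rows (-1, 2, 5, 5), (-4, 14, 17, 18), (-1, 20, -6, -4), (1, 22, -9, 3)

Forward elimination:
R2 <- R2 - (4)*R1:  [  0   6  -3  -2 ]
R3 <- R3 - (1)*R1:  [   0   18  -11   -9 ]
R4 <- R4 - (-1)*R1:  [  0  24  -4   8 ]
R3 <- R3 - (3)*R2:  [  0   0  -2  -3 ]
R4 <- R4 - (4)*R2:  [  0   0   8  16 ]
R4 <- R4 - (-4)*R3:  [ 0  0  0  4 ]
Row echelon form:
[ -1  2   5   5 ]
[  0  6  -3  -2 ]
[  0  0  -2  -3 ]
[  0  0   0   4 ]

REF = [-1 2 5 5; 0 6 -3 -2; 0 0 -2 -3; 0 0 0 4]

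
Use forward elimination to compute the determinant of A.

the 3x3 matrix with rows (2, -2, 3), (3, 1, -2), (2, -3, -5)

Forward elimination:
R2 <- R2 - (3/2)*R1:  [     0      4  -13/2 ]
R3 <- R3 - (1)*R1:  [  0  -1  -8 ]
R3 <- R3 - (-1/4)*R2:  [     0      0  -77/8 ]
Upper-triangular form:
[ 2  -2      3 ]
[ 0   4  -13/2 ]
[ 0   0  -77/8 ]
det(A) = (-1)^0 * (2) * (4) * (-77/8) = -77  (0 row swaps -> sign +1)

det(A) = -77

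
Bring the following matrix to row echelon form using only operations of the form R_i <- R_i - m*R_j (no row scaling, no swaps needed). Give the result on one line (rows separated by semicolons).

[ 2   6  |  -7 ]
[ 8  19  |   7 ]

REF = [2 6 -7; 0 -5 35]

Forward elimination:
R2 <- R2 - (4)*R1:  [  0  -5  35 ]
Row echelon form:
[ 2   6  |  -7 ]
[ 0  -5  |  35 ]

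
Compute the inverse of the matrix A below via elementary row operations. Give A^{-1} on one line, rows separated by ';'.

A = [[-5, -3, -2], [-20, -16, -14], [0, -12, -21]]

Gauss-Jordan on [A | I]:
R1 <- (1/-5)*R1:  [    1   3/5   2/5  |  -1/5     0     0 ]
R2 <- R2 - (-20)*R1:  [  0  -4  -6  |  -4   1   0 ]
R2 <- (1/-4)*R2:  [    0     1   3/2  |     1  -1/4     0 ]
R1 <- R1 - (3/5)*R2:  [    1     0  -1/2  |  -4/5  3/20     0 ]
R3 <- R3 - (-12)*R2:  [  0   0  -3  |  12  -3   1 ]
R3 <- (1/-3)*R3:  [    0     0     1  |    -4     1  -1/3 ]
R1 <- R1 - (-1/2)*R3:  [     1      0      0  |  -14/5  13/20   -1/6 ]
R2 <- R2 - (3/2)*R3:  [    0     1     0  |     7  -7/4   1/2 ]
Right block of [I | A^{-1}] is the inverse:
[ -14/5  13/20  -1/6 ]
[     7   -7/4   1/2 ]
[    -4      1  -1/3 ]

inverse = [-14/5 13/20 -1/6; 7 -7/4 1/2; -4 1 -1/3]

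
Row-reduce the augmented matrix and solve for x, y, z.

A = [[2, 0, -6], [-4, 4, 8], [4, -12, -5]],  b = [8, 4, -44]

Forward elimination on [A|b]:
R2 <- R2 - (-2)*R1:  [  0   4  -4  20 ]
R3 <- R3 - (2)*R1:  [   0  -12    7  -60 ]
R3 <- R3 - (-3)*R2:  [  0   0  -5   0 ]
Row echelon form:
[ 2  0  -6  |   8 ]
[ 0  4  -4  |  20 ]
[ 0  0  -5  |   0 ]
Back-substitution:
z = (0) / -5 = 0
y = (20 - (-4)*(0)) / 4 = 5
x = (8 - (-6)*(0)) / 2 = 4

(4, 5, 0)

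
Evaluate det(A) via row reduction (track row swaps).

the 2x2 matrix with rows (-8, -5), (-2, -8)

Forward elimination:
R2 <- R2 - (1/4)*R1:  [     0  -27/4 ]
Upper-triangular form:
[ -8     -5 ]
[  0  -27/4 ]
det(A) = (-1)^0 * (-8) * (-27/4) = 54  (0 row swaps -> sign +1)

det(A) = 54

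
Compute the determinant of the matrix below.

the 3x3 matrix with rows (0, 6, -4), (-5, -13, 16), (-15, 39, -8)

det(A) = -120

Forward elimination:
R1 <-> R2   (pivot in column 1 was zero)
[  -5  -13  16 ]
[   0    6  -4 ]
[ -15   39  -8 ]
R3 <- R3 - (3)*R1:  [   0   78  -56 ]
R3 <- R3 - (13)*R2:  [  0   0  -4 ]
Upper-triangular form:
[ -5  -13  16 ]
[  0    6  -4 ]
[  0    0  -4 ]
det(A) = (-1)^1 * (-5) * (6) * (-4) = -120  (1 row swap -> sign -1)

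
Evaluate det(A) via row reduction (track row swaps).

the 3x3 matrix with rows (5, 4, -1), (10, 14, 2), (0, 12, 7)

det(A) = -30

Forward elimination:
R2 <- R2 - (2)*R1:  [ 0  6  4 ]
R3 <- R3 - (2)*R2:  [  0   0  -1 ]
Upper-triangular form:
[ 5  4  -1 ]
[ 0  6   4 ]
[ 0  0  -1 ]
det(A) = (-1)^0 * (5) * (6) * (-1) = -30  (0 row swaps -> sign +1)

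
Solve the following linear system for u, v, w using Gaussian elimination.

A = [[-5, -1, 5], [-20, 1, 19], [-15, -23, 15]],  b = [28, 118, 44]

(-2, 2, 4)

Forward elimination on [A|b]:
R2 <- R2 - (4)*R1:  [  0   5  -1   6 ]
R3 <- R3 - (3)*R1:  [   0  -20    0  -40 ]
R3 <- R3 - (-4)*R2:  [   0    0   -4  -16 ]
Row echelon form:
[ -5  -1   5  |   28 ]
[  0   5  -1  |    6 ]
[  0   0  -4  |  -16 ]
Back-substitution:
w = (-16) / -4 = 4
v = (6 - (-1)*(4)) / 5 = 2
u = (28 - (-1)*(2) - (5)*(4)) / -5 = -2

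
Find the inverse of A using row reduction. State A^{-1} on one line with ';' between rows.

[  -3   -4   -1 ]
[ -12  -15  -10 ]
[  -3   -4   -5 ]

Gauss-Jordan on [A | I]:
R1 <- (1/-3)*R1:  [    1   4/3   1/3  |  -1/3     0     0 ]
R2 <- R2 - (-12)*R1:  [  0   1  -6  |  -4   1   0 ]
R3 <- R3 - (-3)*R1:  [  0   0  -4  |  -1   0   1 ]
R1 <- R1 - (4/3)*R2:  [    1     0  25/3  |     5  -4/3     0 ]
R3 <- (1/-4)*R3:  [    0     0     1  |   1/4     0  -1/4 ]
R1 <- R1 - (25/3)*R3:  [     1      0      0  |  35/12   -4/3  25/12 ]
R2 <- R2 - (-6)*R3:  [    0     1     0  |  -5/2     1  -3/2 ]
Right block of [I | A^{-1}] is the inverse:
[ 35/12  -4/3  25/12 ]
[  -5/2     1   -3/2 ]
[   1/4     0   -1/4 ]

inverse = [35/12 -4/3 25/12; -5/2 1 -3/2; 1/4 0 -1/4]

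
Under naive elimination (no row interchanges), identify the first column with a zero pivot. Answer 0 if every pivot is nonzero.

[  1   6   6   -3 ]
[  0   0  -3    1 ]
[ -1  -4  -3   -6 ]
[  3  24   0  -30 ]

first zero-pivot column = 2

Naive forward elimination:
R3 <- R3 - (-1)*R1:  [  0   2   3  -9 ]
R4 <- R4 - (3)*R1:  [   0    6  -18  -21 ]
Matrix at this point:
[ 1  6    6   -3 ]
[ 0  0   -3    1 ]
[ 0  2    3   -9 ]
[ 0  6  -18  -21 ]
Pivot entry (2,2) is zero but row 3 has 2 in column 2 -> naive elimination stops; a row interchange (e.g. R2 <-> R3) would be required here.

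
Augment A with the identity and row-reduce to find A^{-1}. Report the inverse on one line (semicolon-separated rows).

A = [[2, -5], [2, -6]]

inverse = [3 -5/2; 1 -1]

Gauss-Jordan on [A | I]:
R1 <- (1/2)*R1:  [    1  -5/2  |   1/2     0 ]
R2 <- R2 - (2)*R1:  [  0  -1  |  -1   1 ]
R2 <- (1/-1)*R2:  [  0   1  |   1  -1 ]
R1 <- R1 - (-5/2)*R2:  [    1     0  |     3  -5/2 ]
Right block of [I | A^{-1}] is the inverse:
[ 3  -5/2 ]
[ 1    -1 ]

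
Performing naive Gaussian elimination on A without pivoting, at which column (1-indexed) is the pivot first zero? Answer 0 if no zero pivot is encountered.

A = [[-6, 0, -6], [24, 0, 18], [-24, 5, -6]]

Naive forward elimination:
R2 <- R2 - (-4)*R1:  [  0   0  -6 ]
R3 <- R3 - (4)*R1:  [  0   5  18 ]
Matrix at this point:
[ -6  0  -6 ]
[  0  0  -6 ]
[  0  5  18 ]
Pivot entry (2,2) is zero but row 3 has 5 in column 2 -> naive elimination stops; a row interchange (e.g. R2 <-> R3) would be required here.

first zero-pivot column = 2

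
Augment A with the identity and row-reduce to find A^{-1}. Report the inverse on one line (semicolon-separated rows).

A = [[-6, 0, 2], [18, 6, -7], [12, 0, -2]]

inverse = [1/6 0 1/6; 2/3 1/6 1/12; 1 0 1/2]

Gauss-Jordan on [A | I]:
R1 <- (1/-6)*R1:  [    1     0  -1/3  |  -1/6     0     0 ]
R2 <- R2 - (18)*R1:  [  0   6  -1  |   3   1   0 ]
R3 <- R3 - (12)*R1:  [ 0  0  2  |  2  0  1 ]
R2 <- (1/6)*R2:  [    0     1  -1/6  |   1/2   1/6     0 ]
R3 <- (1/2)*R3:  [   0    0    1  |    1    0  1/2 ]
R1 <- R1 - (-1/3)*R3:  [   1    0    0  |  1/6    0  1/6 ]
R2 <- R2 - (-1/6)*R3:  [    0     1     0  |   2/3   1/6  1/12 ]
Right block of [I | A^{-1}] is the inverse:
[ 1/6    0   1/6 ]
[ 2/3  1/6  1/12 ]
[   1    0   1/2 ]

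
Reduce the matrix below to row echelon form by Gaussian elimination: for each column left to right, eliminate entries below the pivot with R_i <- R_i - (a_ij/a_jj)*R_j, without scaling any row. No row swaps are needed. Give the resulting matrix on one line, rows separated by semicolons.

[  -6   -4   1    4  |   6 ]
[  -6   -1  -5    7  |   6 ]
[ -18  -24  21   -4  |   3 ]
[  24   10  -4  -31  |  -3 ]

Forward elimination:
R2 <- R2 - (1)*R1:  [  0   3  -6   3   0 ]
R3 <- R3 - (3)*R1:  [   0  -12   18  -16  -15 ]
R4 <- R4 - (-4)*R1:  [   0   -6    0  -15   21 ]
R3 <- R3 - (-4)*R2:  [   0    0   -6   -4  -15 ]
R4 <- R4 - (-2)*R2:  [   0    0  -12   -9   21 ]
R4 <- R4 - (2)*R3:  [  0   0   0  -1  51 ]
Row echelon form:
[ -6  -4   1   4  |    6 ]
[  0   3  -6   3  |    0 ]
[  0   0  -6  -4  |  -15 ]
[  0   0   0  -1  |   51 ]

REF = [-6 -4 1 4 6; 0 3 -6 3 0; 0 0 -6 -4 -15; 0 0 0 -1 51]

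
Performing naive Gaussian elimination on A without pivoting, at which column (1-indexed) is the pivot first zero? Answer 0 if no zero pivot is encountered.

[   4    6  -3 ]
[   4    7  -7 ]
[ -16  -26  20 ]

Naive forward elimination:
R2 <- R2 - (1)*R1:  [  0   1  -4 ]
R3 <- R3 - (-4)*R1:  [  0  -2   8 ]
R3 <- R3 - (-2)*R2:  [ 0  0  0 ]
Matrix at this point:
[ 4  6  -3 ]
[ 0  1  -4 ]
[ 0  0   0 ]
Pivot entry (3,3) in the last row is zero and there are no rows below to swap with -> zero pivot in column 3 (A is singular).

first zero-pivot column = 3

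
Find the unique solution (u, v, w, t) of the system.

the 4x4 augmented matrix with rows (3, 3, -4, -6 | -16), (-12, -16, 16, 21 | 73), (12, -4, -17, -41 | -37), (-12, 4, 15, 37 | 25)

(5, -3, 4, 1)

Forward elimination on [A|b]:
R2 <- R2 - (-4)*R1:  [  0  -4   0  -3   9 ]
R3 <- R3 - (4)*R1:  [   0  -16   -1  -17   27 ]
R4 <- R4 - (-4)*R1:  [   0   16   -1   13  -39 ]
R3 <- R3 - (4)*R2:  [  0   0  -1  -5  -9 ]
R4 <- R4 - (-4)*R2:  [  0   0  -1   1  -3 ]
R4 <- R4 - (1)*R3:  [ 0  0  0  6  6 ]
Row echelon form:
[ 3   3  -4  -6  |  -16 ]
[ 0  -4   0  -3  |    9 ]
[ 0   0  -1  -5  |   -9 ]
[ 0   0   0   6  |    6 ]
Back-substitution:
t = (6) / 6 = 1
w = (-9 - (-5)*(1)) / -1 = 4
v = (9 - (-3)*(1)) / -4 = -3
u = (-16 - (3)*(-3) - (-4)*(4) - (-6)*(1)) / 3 = 5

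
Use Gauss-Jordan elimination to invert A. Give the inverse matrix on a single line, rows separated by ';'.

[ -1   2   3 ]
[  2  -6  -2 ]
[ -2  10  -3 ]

inverse = [19/3 6 7/3; 5/3 3/2 2/3; 4/3 1 1/3]

Gauss-Jordan on [A | I]:
R1 <- (1/-1)*R1:  [  1  -2  -3  |  -1   0   0 ]
R2 <- R2 - (2)*R1:  [  0  -2   4  |   2   1   0 ]
R3 <- R3 - (-2)*R1:  [  0   6  -9  |  -2   0   1 ]
R2 <- (1/-2)*R2:  [    0     1    -2  |    -1  -1/2     0 ]
R1 <- R1 - (-2)*R2:  [  1   0  -7  |  -3  -1   0 ]
R3 <- R3 - (6)*R2:  [ 0  0  3  |  4  3  1 ]
R3 <- (1/3)*R3:  [   0    0    1  |  4/3    1  1/3 ]
R1 <- R1 - (-7)*R3:  [    1     0     0  |  19/3     6   7/3 ]
R2 <- R2 - (-2)*R3:  [   0    1    0  |  5/3  3/2  2/3 ]
Right block of [I | A^{-1}] is the inverse:
[ 19/3    6  7/3 ]
[  5/3  3/2  2/3 ]
[  4/3    1  1/3 ]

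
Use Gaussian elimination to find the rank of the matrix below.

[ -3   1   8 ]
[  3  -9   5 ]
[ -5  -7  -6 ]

rank(A) = 3

Row reduction:
R2 <- R2 - (-1)*R1:  [  0  -8  13 ]
R3 <- R3 - (5/3)*R1:  [     0  -26/3  -58/3 ]
R3 <- R3 - (13/12)*R2:  [       0        0  -401/12 ]
Row echelon form:
[ -3   1        8 ]
[  0  -8       13 ]
[  0   0  -401/12 ]
Nonzero rows / pivot columns: 3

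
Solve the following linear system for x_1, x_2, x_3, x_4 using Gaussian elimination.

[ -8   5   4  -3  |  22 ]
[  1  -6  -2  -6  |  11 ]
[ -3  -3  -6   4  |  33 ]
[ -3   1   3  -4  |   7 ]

Forward elimination on [A|b]:
R2 <- R2 - (-1/8)*R1:  [     0  -43/8   -3/2  -51/8   55/4 ]
R3 <- R3 - (3/8)*R1:  [     0  -39/8  -15/2   41/8   99/4 ]
R4 <- R4 - (3/8)*R1:  [     0   -7/8    3/2  -23/8   -5/4 ]
R3 <- R3 - (39/43)*R2:  [       0        0  -264/43   469/43   528/43 ]
R4 <- R4 - (7/43)*R2:  [       0        0    75/43   -79/43  -150/43 ]
R4 <- R4 - (-25/88)*R3:  [      0       0       0  111/88       0 ]
Row echelon form:
[ -8      5        4      -3  |      22 ]
[  0  -43/8     -3/2   -51/8  |    55/4 ]
[  0      0  -264/43  469/43  |  528/43 ]
[  0      0        0  111/88  |       0 ]
Back-substitution:
x_4 = (0) / (111/88) = 0
x_3 = (528/43 - (469/43)*(0)) / (-264/43) = -2
x_2 = (55/4 - (-3/2)*(-2) - (-51/8)*(0)) / (-43/8) = -2
x_1 = (22 - (5)*(-2) - (4)*(-2) - (-3)*(0)) / -8 = -5

(-5, -2, -2, 0)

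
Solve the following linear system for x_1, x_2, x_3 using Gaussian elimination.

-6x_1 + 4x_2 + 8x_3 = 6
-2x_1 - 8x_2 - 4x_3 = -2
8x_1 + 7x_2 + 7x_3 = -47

Forward elimination on [A|b]:
R2 <- R2 - (1/3)*R1:  [     0  -28/3  -20/3     -4 ]
R3 <- R3 - (-4/3)*R1:  [    0  37/3  53/3   -39 ]
R3 <- R3 - (-37/28)*R2:  [      0       0    62/7  -310/7 ]
Row echelon form:
[ -6      4      8  |       6 ]
[  0  -28/3  -20/3  |      -4 ]
[  0      0   62/7  |  -310/7 ]
Back-substitution:
x_3 = (-310/7) / (62/7) = -5
x_2 = (-4 - (-20/3)*(-5)) / (-28/3) = 4
x_1 = (6 - (4)*(4) - (8)*(-5)) / -6 = -5

(-5, 4, -5)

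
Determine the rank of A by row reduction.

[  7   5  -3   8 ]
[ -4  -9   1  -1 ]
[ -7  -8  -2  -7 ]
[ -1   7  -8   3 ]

Row reduction:
R2 <- R2 - (-4/7)*R1:  [     0  -43/7   -5/7   25/7 ]
R3 <- R3 - (-1)*R1:  [  0  -3  -5   1 ]
R4 <- R4 - (-1/7)*R1:  [     0   54/7  -59/7   29/7 ]
R3 <- R3 - (21/43)*R2:  [       0        0  -200/43   -32/43 ]
R4 <- R4 - (-54/43)*R2:  [       0        0  -401/43   371/43 ]
R4 <- R4 - (401/200)*R3:  [      0       0       0  253/25 ]
Row echelon form:
[ 7      5       -3       8 ]
[ 0  -43/7     -5/7    25/7 ]
[ 0      0  -200/43  -32/43 ]
[ 0      0        0  253/25 ]
Nonzero rows / pivot columns: 4

rank(A) = 4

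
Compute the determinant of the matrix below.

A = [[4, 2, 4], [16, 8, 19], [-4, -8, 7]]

det(A) = 72

Forward elimination:
R2 <- R2 - (4)*R1:  [ 0  0  3 ]
R3 <- R3 - (-1)*R1:  [  0  -6  11 ]
R2 <-> R3   (pivot in column 2 was zero)
[ 4   2   4 ]
[ 0  -6  11 ]
[ 0   0   3 ]
Upper-triangular form:
[ 4   2   4 ]
[ 0  -6  11 ]
[ 0   0   3 ]
det(A) = (-1)^1 * (4) * (-6) * (3) = 72  (1 row swap -> sign -1)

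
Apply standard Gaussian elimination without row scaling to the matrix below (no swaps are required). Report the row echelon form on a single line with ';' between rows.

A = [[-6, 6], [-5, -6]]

REF = [-6 6; 0 -11]

Forward elimination:
R2 <- R2 - (5/6)*R1:  [   0  -11 ]
Row echelon form:
[ -6    6 ]
[  0  -11 ]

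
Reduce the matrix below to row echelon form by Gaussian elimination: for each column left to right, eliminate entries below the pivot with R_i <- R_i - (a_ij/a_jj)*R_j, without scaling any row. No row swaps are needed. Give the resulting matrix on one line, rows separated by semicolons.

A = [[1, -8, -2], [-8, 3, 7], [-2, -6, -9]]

REF = [1 -8 -2; 0 -61 -9; 0 0 -595/61]

Forward elimination:
R2 <- R2 - (-8)*R1:  [   0  -61   -9 ]
R3 <- R3 - (-2)*R1:  [   0  -22  -13 ]
R3 <- R3 - (22/61)*R2:  [       0        0  -595/61 ]
Row echelon form:
[ 1   -8       -2 ]
[ 0  -61       -9 ]
[ 0    0  -595/61 ]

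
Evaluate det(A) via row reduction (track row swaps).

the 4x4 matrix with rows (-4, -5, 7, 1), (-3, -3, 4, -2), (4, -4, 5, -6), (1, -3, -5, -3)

Forward elimination:
R2 <- R2 - (3/4)*R1:  [     0    3/4   -5/4  -11/4 ]
R3 <- R3 - (-1)*R1:  [  0  -9  12  -5 ]
R4 <- R4 - (-1/4)*R1:  [     0  -17/4  -13/4  -11/4 ]
R3 <- R3 - (-12)*R2:  [   0    0   -3  -38 ]
R4 <- R4 - (-17/3)*R2:  [     0      0  -31/3  -55/3 ]
R4 <- R4 - (31/9)*R3:  [      0       0       0  1013/9 ]
Upper-triangular form:
[ -4   -5     7       1 ]
[  0  3/4  -5/4   -11/4 ]
[  0    0    -3     -38 ]
[  0    0     0  1013/9 ]
det(A) = (-1)^0 * (-4) * (3/4) * (-3) * (1013/9) = 1013  (0 row swaps -> sign +1)

det(A) = 1013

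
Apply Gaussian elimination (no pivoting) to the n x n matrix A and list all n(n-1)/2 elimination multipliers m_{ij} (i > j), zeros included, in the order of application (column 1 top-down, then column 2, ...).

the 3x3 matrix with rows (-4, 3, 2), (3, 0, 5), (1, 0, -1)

multipliers: -3/4, -1/4, 1/3

Forward elimination:
R2 <- R2 - (-3/4)*R1:  [    0   9/4  13/2 ]
R3 <- R3 - (-1/4)*R1:  [    0   3/4  -1/2 ]
R3 <- R3 - (1/3)*R2:  [    0     0  -8/3 ]
Multipliers (in order of application): m_{21} = -3/4, m_{31} = -1/4, m_{32} = 1/3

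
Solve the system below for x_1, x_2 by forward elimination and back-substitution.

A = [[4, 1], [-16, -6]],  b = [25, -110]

Forward elimination on [A|b]:
R2 <- R2 - (-4)*R1:  [   0   -2  -10 ]
Row echelon form:
[ 4   1  |   25 ]
[ 0  -2  |  -10 ]
Back-substitution:
x_2 = (-10) / -2 = 5
x_1 = (25 - (1)*(5)) / 4 = 5

(5, 5)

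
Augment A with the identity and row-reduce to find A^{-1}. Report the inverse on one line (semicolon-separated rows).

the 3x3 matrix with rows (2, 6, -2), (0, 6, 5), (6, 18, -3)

Gauss-Jordan on [A | I]:
R1 <- (1/2)*R1:  [   1    3   -1  |  1/2    0    0 ]
R3 <- R3 - (6)*R1:  [  0   0   3  |  -3   0   1 ]
R2 <- (1/6)*R2:  [   0    1  5/6  |    0  1/6    0 ]
R1 <- R1 - (3)*R2:  [    1     0  -7/2  |   1/2  -1/2     0 ]
R3 <- (1/3)*R3:  [   0    0    1  |   -1    0  1/3 ]
R1 <- R1 - (-7/2)*R3:  [    1     0     0  |    -3  -1/2   7/6 ]
R2 <- R2 - (5/6)*R3:  [     0      1      0  |    5/6    1/6  -5/18 ]
Right block of [I | A^{-1}] is the inverse:
[  -3  -1/2    7/6 ]
[ 5/6   1/6  -5/18 ]
[  -1     0    1/3 ]

inverse = [-3 -1/2 7/6; 5/6 1/6 -5/18; -1 0 1/3]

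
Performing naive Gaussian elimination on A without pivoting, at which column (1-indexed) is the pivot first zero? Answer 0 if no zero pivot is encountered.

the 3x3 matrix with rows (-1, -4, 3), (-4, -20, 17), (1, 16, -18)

Naive forward elimination:
R2 <- R2 - (4)*R1:  [  0  -4   5 ]
R3 <- R3 - (-1)*R1:  [   0   12  -15 ]
R3 <- R3 - (-3)*R2:  [ 0  0  0 ]
Matrix at this point:
[ -1  -4  3 ]
[  0  -4  5 ]
[  0   0  0 ]
Pivot entry (3,3) in the last row is zero and there are no rows below to swap with -> zero pivot in column 3 (A is singular).

first zero-pivot column = 3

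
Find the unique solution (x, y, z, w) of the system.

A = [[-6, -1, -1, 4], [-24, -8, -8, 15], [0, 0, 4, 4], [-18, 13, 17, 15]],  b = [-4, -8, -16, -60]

Forward elimination on [A|b]:
R2 <- R2 - (4)*R1:  [  0  -4  -4  -1   8 ]
R4 <- R4 - (3)*R1:  [   0   16   20    3  -48 ]
R4 <- R4 - (-4)*R2:  [   0    0    4   -1  -16 ]
R4 <- R4 - (1)*R3:  [  0   0   0  -5   0 ]
Row echelon form:
[ -6  -1  -1   4  |   -4 ]
[  0  -4  -4  -1  |    8 ]
[  0   0   4   4  |  -16 ]
[  0   0   0  -5  |    0 ]
Back-substitution:
w = (0) / -5 = 0
z = (-16 - (4)*(0)) / 4 = -4
y = (8 - (-4)*(-4) - (-1)*(0)) / -4 = 2
x = (-4 - (-1)*(2) - (-1)*(-4) - (4)*(0)) / -6 = 1

(1, 2, -4, 0)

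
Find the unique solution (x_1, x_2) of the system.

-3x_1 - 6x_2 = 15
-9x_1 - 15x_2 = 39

(-1, -2)

Forward elimination on [A|b]:
R2 <- R2 - (3)*R1:  [  0   3  -6 ]
Row echelon form:
[ -3  -6  |  15 ]
[  0   3  |  -6 ]
Back-substitution:
x_2 = (-6) / 3 = -2
x_1 = (15 - (-6)*(-2)) / -3 = -1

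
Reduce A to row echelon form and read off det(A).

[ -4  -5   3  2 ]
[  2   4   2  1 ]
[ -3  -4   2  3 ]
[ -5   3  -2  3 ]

det(A) = -277

Forward elimination:
R2 <- R2 - (-1/2)*R1:  [   0  3/2  7/2    2 ]
R3 <- R3 - (3/4)*R1:  [    0  -1/4  -1/4   3/2 ]
R4 <- R4 - (5/4)*R1:  [     0   37/4  -23/4    1/2 ]
R3 <- R3 - (-1/6)*R2:  [    0     0   1/3  11/6 ]
R4 <- R4 - (37/6)*R2:  [     0      0  -82/3  -71/6 ]
R4 <- R4 - (-82)*R3:  [     0      0      0  277/2 ]
Upper-triangular form:
[ -4   -5    3      2 ]
[  0  3/2  7/2      2 ]
[  0    0  1/3   11/6 ]
[  0    0    0  277/2 ]
det(A) = (-1)^0 * (-4) * (3/2) * (1/3) * (277/2) = -277  (0 row swaps -> sign +1)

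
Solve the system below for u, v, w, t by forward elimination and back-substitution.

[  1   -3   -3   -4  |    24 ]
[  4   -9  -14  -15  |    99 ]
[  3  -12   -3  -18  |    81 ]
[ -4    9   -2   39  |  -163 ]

Forward elimination on [A|b]:
R2 <- R2 - (4)*R1:  [  0   3  -2   1   3 ]
R3 <- R3 - (3)*R1:  [  0  -3   6  -6   9 ]
R4 <- R4 - (-4)*R1:  [   0   -3  -14   23  -67 ]
R3 <- R3 - (-1)*R2:  [  0   0   4  -5  12 ]
R4 <- R4 - (-1)*R2:  [   0    0  -16   24  -64 ]
R4 <- R4 - (-4)*R3:  [   0    0    0    4  -16 ]
Row echelon form:
[ 1  -3  -3  -4  |   24 ]
[ 0   3  -2   1  |    3 ]
[ 0   0   4  -5  |   12 ]
[ 0   0   0   4  |  -16 ]
Back-substitution:
t = (-16) / 4 = -4
w = (12 - (-5)*(-4)) / 4 = -2
v = (3 - (-2)*(-2) - (1)*(-4)) / 3 = 1
u = (24 - (-3)*(1) - (-3)*(-2) - (-4)*(-4)) / 1 = 5

(5, 1, -2, -4)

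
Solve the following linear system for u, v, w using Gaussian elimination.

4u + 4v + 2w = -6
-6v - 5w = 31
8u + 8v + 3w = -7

(2, -1, -5)

Forward elimination on [A|b]:
R3 <- R3 - (2)*R1:  [  0   0  -1   5 ]
Row echelon form:
[ 4   4   2  |  -6 ]
[ 0  -6  -5  |  31 ]
[ 0   0  -1  |   5 ]
Back-substitution:
w = (5) / -1 = -5
v = (31 - (-5)*(-5)) / -6 = -1
u = (-6 - (4)*(-1) - (2)*(-5)) / 4 = 2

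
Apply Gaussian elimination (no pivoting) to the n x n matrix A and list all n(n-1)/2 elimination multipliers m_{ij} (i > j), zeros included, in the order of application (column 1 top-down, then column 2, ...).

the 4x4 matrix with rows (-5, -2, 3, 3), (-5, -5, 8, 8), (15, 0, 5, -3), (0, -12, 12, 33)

Forward elimination:
R2 <- R2 - (1)*R1:  [  0  -3   5   5 ]
R3 <- R3 - (-3)*R1:  [  0  -6  14   6 ]
R4: entry in column 1 is already 0 -> m_{41} = 0 (no row operation needed)
R3 <- R3 - (2)*R2:  [  0   0   4  -4 ]
R4 <- R4 - (4)*R2:  [  0   0  -8  13 ]
R4 <- R4 - (-2)*R3:  [ 0  0  0  5 ]
Multipliers (in order of application): m_{21} = 1, m_{31} = -3, m_{41} = 0, m_{32} = 2, m_{42} = 4, m_{43} = -2

multipliers: 1, -3, 0, 2, 4, -2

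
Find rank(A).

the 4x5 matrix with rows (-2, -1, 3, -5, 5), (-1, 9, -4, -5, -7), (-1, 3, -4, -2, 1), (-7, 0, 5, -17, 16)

Row reduction:
R2 <- R2 - (1/2)*R1:  [     0   19/2  -11/2   -5/2  -19/2 ]
R3 <- R3 - (1/2)*R1:  [     0    7/2  -11/2    1/2   -3/2 ]
R4 <- R4 - (7/2)*R1:  [     0    7/2  -11/2    1/2   -3/2 ]
R3 <- R3 - (7/19)*R2:  [      0       0  -66/19   27/19       2 ]
R4 <- R4 - (7/19)*R2:  [      0       0  -66/19   27/19       2 ]
R4 <- R4 - (1)*R3:  [ 0  0  0  0  0 ]
Row echelon form:
[ -2    -1       3     -5      5 ]
[  0  19/2   -11/2   -5/2  -19/2 ]
[  0     0  -66/19  27/19      2 ]
[  0     0       0      0      0 ]
Nonzero rows / pivot columns: 3

rank(A) = 3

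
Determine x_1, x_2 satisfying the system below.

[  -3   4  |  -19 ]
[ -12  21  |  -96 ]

Forward elimination on [A|b]:
R2 <- R2 - (4)*R1:  [   0    5  -20 ]
Row echelon form:
[ -3  4  |  -19 ]
[  0  5  |  -20 ]
Back-substitution:
x_2 = (-20) / 5 = -4
x_1 = (-19 - (4)*(-4)) / -3 = 1

(1, -4)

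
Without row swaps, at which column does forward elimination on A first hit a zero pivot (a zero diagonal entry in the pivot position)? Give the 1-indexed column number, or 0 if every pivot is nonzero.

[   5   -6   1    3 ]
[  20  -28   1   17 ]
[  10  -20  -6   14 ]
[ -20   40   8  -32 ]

Naive forward elimination:
R2 <- R2 - (4)*R1:  [  0  -4  -3   5 ]
R3 <- R3 - (2)*R1:  [  0  -8  -8   8 ]
R4 <- R4 - (-4)*R1:  [   0   16   12  -20 ]
R3 <- R3 - (2)*R2:  [  0   0  -2  -2 ]
R4 <- R4 - (-4)*R2:  [ 0  0  0  0 ]
Matrix at this point:
[ 5  -6   1   3 ]
[ 0  -4  -3   5 ]
[ 0   0  -2  -2 ]
[ 0   0   0   0 ]
Pivot entry (4,4) in the last row is zero and there are no rows below to swap with -> zero pivot in column 4 (A is singular).

first zero-pivot column = 4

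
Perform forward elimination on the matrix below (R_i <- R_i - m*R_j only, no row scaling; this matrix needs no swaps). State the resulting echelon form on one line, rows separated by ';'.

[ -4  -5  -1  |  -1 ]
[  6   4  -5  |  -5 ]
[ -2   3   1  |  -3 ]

REF = [-4 -5 -1 -1; 0 -7/2 -13/2 -13/2; 0 0 -61/7 -89/7]

Forward elimination:
R2 <- R2 - (-3/2)*R1:  [     0   -7/2  -13/2  -13/2 ]
R3 <- R3 - (1/2)*R1:  [    0  11/2   3/2  -5/2 ]
R3 <- R3 - (-11/7)*R2:  [     0      0  -61/7  -89/7 ]
Row echelon form:
[ -4    -5     -1  |     -1 ]
[  0  -7/2  -13/2  |  -13/2 ]
[  0     0  -61/7  |  -89/7 ]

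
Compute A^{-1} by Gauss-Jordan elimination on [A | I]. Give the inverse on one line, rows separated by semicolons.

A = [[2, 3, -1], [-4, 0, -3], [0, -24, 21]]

Gauss-Jordan on [A | I]:
R1 <- (1/2)*R1:  [    1   3/2  -1/2  |   1/2     0     0 ]
R2 <- R2 - (-4)*R1:  [  0   6  -5  |   2   1   0 ]
R2 <- (1/6)*R2:  [    0     1  -5/6  |   1/3   1/6     0 ]
R1 <- R1 - (3/2)*R2:  [    1     0   3/4  |     0  -1/4     0 ]
R3 <- R3 - (-24)*R2:  [ 0  0  1  |  8  4  1 ]
R1 <- R1 - (3/4)*R3:  [     1      0      0  |     -6  -13/4   -3/4 ]
R2 <- R2 - (-5/6)*R3:  [   0    1    0  |    7  7/2  5/6 ]
Right block of [I | A^{-1}] is the inverse:
[ -6  -13/4  -3/4 ]
[  7    7/2   5/6 ]
[  8      4     1 ]

inverse = [-6 -13/4 -3/4; 7 7/2 5/6; 8 4 1]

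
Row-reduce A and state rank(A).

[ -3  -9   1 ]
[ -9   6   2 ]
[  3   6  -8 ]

rank(A) = 3

Row reduction:
R2 <- R2 - (3)*R1:  [  0  33  -1 ]
R3 <- R3 - (-1)*R1:  [  0  -3  -7 ]
R3 <- R3 - (-1/11)*R2:  [      0       0  -78/11 ]
Row echelon form:
[ -3  -9       1 ]
[  0  33      -1 ]
[  0   0  -78/11 ]
Nonzero rows / pivot columns: 3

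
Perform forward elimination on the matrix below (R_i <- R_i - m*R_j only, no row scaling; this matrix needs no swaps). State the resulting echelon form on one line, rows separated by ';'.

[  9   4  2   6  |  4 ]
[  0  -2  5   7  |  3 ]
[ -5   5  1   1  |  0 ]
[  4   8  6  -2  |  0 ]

REF = [9 4 2 6 4; 0 -2 5 7 3; 0 0 121/6 533/18 235/18; 0 0 0 -4804/363 -2114/363]

Forward elimination:
R3 <- R3 - (-5/9)*R1:  [    0  65/9  19/9  13/3  20/9 ]
R4 <- R4 - (4/9)*R1:  [     0   56/9   46/9  -14/3  -16/9 ]
R3 <- R3 - (-65/18)*R2:  [      0       0   121/6  533/18  235/18 ]
R4 <- R4 - (-28/9)*R2:  [     0      0   62/3  154/9   68/9 ]
R4 <- R4 - (124/121)*R3:  [         0          0          0  -4804/363  -2114/363 ]
Row echelon form:
[ 9   4      2          6  |          4 ]
[ 0  -2      5          7  |          3 ]
[ 0   0  121/6     533/18  |     235/18 ]
[ 0   0      0  -4804/363  |  -2114/363 ]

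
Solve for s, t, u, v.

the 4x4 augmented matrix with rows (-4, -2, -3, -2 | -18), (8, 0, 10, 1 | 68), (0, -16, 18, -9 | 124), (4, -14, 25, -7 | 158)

Forward elimination on [A|b]:
R2 <- R2 - (-2)*R1:  [  0  -4   4  -3  32 ]
R4 <- R4 - (-1)*R1:  [   0  -16   22   -9  140 ]
R3 <- R3 - (4)*R2:  [  0   0   2   3  -4 ]
R4 <- R4 - (4)*R2:  [  0   0   6   3  12 ]
R4 <- R4 - (3)*R3:  [  0   0   0  -6  24 ]
Row echelon form:
[ -4  -2  -3  -2  |  -18 ]
[  0  -4   4  -3  |   32 ]
[  0   0   2   3  |   -4 ]
[  0   0   0  -6  |   24 ]
Back-substitution:
v = (24) / -6 = -4
u = (-4 - (3)*(-4)) / 2 = 4
t = (32 - (4)*(4) - (-3)*(-4)) / -4 = -1
s = (-18 - (-2)*(-1) - (-3)*(4) - (-2)*(-4)) / -4 = 4

(4, -1, 4, -4)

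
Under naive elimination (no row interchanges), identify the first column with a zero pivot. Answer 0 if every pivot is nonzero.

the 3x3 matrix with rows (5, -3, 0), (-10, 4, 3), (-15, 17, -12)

Naive forward elimination:
R2 <- R2 - (-2)*R1:  [  0  -2   3 ]
R3 <- R3 - (-3)*R1:  [   0    8  -12 ]
R3 <- R3 - (-4)*R2:  [ 0  0  0 ]
Matrix at this point:
[ 5  -3  0 ]
[ 0  -2  3 ]
[ 0   0  0 ]
Pivot entry (3,3) in the last row is zero and there are no rows below to swap with -> zero pivot in column 3 (A is singular).

first zero-pivot column = 3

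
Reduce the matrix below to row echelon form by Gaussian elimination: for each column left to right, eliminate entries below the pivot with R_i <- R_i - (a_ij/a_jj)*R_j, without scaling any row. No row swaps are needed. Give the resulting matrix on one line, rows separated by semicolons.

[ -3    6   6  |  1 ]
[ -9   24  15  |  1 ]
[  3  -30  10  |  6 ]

REF = [-3 6 6 1; 0 6 -3 -2; 0 0 4 -1]

Forward elimination:
R2 <- R2 - (3)*R1:  [  0   6  -3  -2 ]
R3 <- R3 - (-1)*R1:  [   0  -24   16    7 ]
R3 <- R3 - (-4)*R2:  [  0   0   4  -1 ]
Row echelon form:
[ -3  6   6  |   1 ]
[  0  6  -3  |  -2 ]
[  0  0   4  |  -1 ]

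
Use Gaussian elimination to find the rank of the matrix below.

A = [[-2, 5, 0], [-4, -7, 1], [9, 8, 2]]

rank(A) = 3

Row reduction:
R2 <- R2 - (2)*R1:  [   0  -17    1 ]
R3 <- R3 - (-9/2)*R1:  [    0  61/2     2 ]
R3 <- R3 - (-61/34)*R2:  [      0       0  129/34 ]
Row echelon form:
[ -2    5       0 ]
[  0  -17       1 ]
[  0    0  129/34 ]
Nonzero rows / pivot columns: 3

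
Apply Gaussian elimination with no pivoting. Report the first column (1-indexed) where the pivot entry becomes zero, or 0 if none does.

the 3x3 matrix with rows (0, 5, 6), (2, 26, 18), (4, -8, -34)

first zero-pivot column = 1

Naive forward elimination:
Pivot entry (1,1) is zero but row 2 has 2 in column 1 -> naive elimination stops; a row interchange (e.g. R1 <-> R2) would be required here.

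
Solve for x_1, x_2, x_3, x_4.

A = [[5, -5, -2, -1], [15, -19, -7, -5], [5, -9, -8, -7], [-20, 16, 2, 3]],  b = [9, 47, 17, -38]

Forward elimination on [A|b]:
R2 <- R2 - (3)*R1:  [  0  -4  -1  -2  20 ]
R3 <- R3 - (1)*R1:  [  0  -4  -6  -6   8 ]
R4 <- R4 - (-4)*R1:  [  0  -4  -6  -1  -2 ]
R3 <- R3 - (1)*R2:  [   0    0   -5   -4  -12 ]
R4 <- R4 - (1)*R2:  [   0    0   -5    1  -22 ]
R4 <- R4 - (1)*R3:  [   0    0    0    5  -10 ]
Row echelon form:
[ 5  -5  -2  -1  |    9 ]
[ 0  -4  -1  -2  |   20 ]
[ 0   0  -5  -4  |  -12 ]
[ 0   0   0   5  |  -10 ]
Back-substitution:
x_4 = (-10) / 5 = -2
x_3 = (-12 - (-4)*(-2)) / -5 = 4
x_2 = (20 - (-1)*(4) - (-2)*(-2)) / -4 = -5
x_1 = (9 - (-5)*(-5) - (-2)*(4) - (-1)*(-2)) / 5 = -2

(-2, -5, 4, -2)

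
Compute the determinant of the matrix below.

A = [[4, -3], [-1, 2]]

Forward elimination:
R2 <- R2 - (-1/4)*R1:  [   0  5/4 ]
Upper-triangular form:
[ 4   -3 ]
[ 0  5/4 ]
det(A) = (-1)^0 * (4) * (5/4) = 5  (0 row swaps -> sign +1)

det(A) = 5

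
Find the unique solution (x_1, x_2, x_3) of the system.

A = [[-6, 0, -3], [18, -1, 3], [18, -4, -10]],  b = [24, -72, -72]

(-4, 0, 0)

Forward elimination on [A|b]:
R2 <- R2 - (-3)*R1:  [  0  -1  -6   0 ]
R3 <- R3 - (-3)*R1:  [   0   -4  -19    0 ]
R3 <- R3 - (4)*R2:  [ 0  0  5  0 ]
Row echelon form:
[ -6   0  -3  |  24 ]
[  0  -1  -6  |   0 ]
[  0   0   5  |   0 ]
Back-substitution:
x_3 = (0) / 5 = 0
x_2 = (0 - (-6)*(0)) / -1 = 0
x_1 = (24 - (-3)*(0)) / -6 = -4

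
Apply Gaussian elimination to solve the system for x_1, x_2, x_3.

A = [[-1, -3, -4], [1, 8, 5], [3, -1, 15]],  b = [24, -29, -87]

Forward elimination on [A|b]:
R2 <- R2 - (-1)*R1:  [  0   5   1  -5 ]
R3 <- R3 - (-3)*R1:  [   0  -10    3  -15 ]
R3 <- R3 - (-2)*R2:  [   0    0    5  -25 ]
Row echelon form:
[ -1  -3  -4  |   24 ]
[  0   5   1  |   -5 ]
[  0   0   5  |  -25 ]
Back-substitution:
x_3 = (-25) / 5 = -5
x_2 = (-5 - (1)*(-5)) / 5 = 0
x_1 = (24 - (-3)*(0) - (-4)*(-5)) / -1 = -4

(-4, 0, -5)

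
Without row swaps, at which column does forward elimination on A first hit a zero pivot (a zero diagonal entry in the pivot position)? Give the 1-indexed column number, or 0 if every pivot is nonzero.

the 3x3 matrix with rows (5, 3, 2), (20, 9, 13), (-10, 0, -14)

first zero-pivot column = 3

Naive forward elimination:
R2 <- R2 - (4)*R1:  [  0  -3   5 ]
R3 <- R3 - (-2)*R1:  [   0    6  -10 ]
R3 <- R3 - (-2)*R2:  [ 0  0  0 ]
Matrix at this point:
[ 5   3  2 ]
[ 0  -3  5 ]
[ 0   0  0 ]
Pivot entry (3,3) in the last row is zero and there are no rows below to swap with -> zero pivot in column 3 (A is singular).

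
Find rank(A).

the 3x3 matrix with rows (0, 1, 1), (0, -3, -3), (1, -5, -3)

rank(A) = 2

Row reduction:
R1 <-> R3   (pivot in column 1 was zero)
[ 1  -5  -3 ]
[ 0  -3  -3 ]
[ 0   1   1 ]
R3 <- R3 - (-1/3)*R2:  [ 0  0  0 ]
Row echelon form:
[ 1  -5  -3 ]
[ 0  -3  -3 ]
[ 0   0   0 ]
Nonzero rows / pivot columns: 2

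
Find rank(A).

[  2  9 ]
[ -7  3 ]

Row reduction:
R2 <- R2 - (-7/2)*R1:  [    0  69/2 ]
Row echelon form:
[ 2     9 ]
[ 0  69/2 ]
Nonzero rows / pivot columns: 2

rank(A) = 2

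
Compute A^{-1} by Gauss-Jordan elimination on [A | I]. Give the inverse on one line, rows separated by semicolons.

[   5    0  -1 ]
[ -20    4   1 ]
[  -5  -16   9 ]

Gauss-Jordan on [A | I]:
R1 <- (1/5)*R1:  [    1     0  -1/5  |   1/5     0     0 ]
R2 <- R2 - (-20)*R1:  [  0   4  -3  |   4   1   0 ]
R3 <- R3 - (-5)*R1:  [   0  -16    8  |    1    0    1 ]
R2 <- (1/4)*R2:  [    0     1  -3/4  |     1   1/4     0 ]
R3 <- R3 - (-16)*R2:  [  0   0  -4  |  17   4   1 ]
R3 <- (1/-4)*R3:  [     0      0      1  |  -17/4     -1   -1/4 ]
R1 <- R1 - (-1/5)*R3:  [      1       0       0  |  -13/20    -1/5   -1/20 ]
R2 <- R2 - (-3/4)*R3:  [      0       1       0  |  -35/16    -1/2   -3/16 ]
Right block of [I | A^{-1}] is the inverse:
[ -13/20  -1/5  -1/20 ]
[ -35/16  -1/2  -3/16 ]
[  -17/4    -1   -1/4 ]

inverse = [-13/20 -1/5 -1/20; -35/16 -1/2 -3/16; -17/4 -1 -1/4]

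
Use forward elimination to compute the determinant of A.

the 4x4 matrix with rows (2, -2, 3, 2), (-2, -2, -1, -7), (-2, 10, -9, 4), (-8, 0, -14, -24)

Forward elimination:
R2 <- R2 - (-1)*R1:  [  0  -4   2  -5 ]
R3 <- R3 - (-1)*R1:  [  0   8  -6   6 ]
R4 <- R4 - (-4)*R1:  [   0   -8   -2  -16 ]
R3 <- R3 - (-2)*R2:  [  0   0  -2  -4 ]
R4 <- R4 - (2)*R2:  [  0   0  -6  -6 ]
R4 <- R4 - (3)*R3:  [ 0  0  0  6 ]
Upper-triangular form:
[ 2  -2   3   2 ]
[ 0  -4   2  -5 ]
[ 0   0  -2  -4 ]
[ 0   0   0   6 ]
det(A) = (-1)^0 * (2) * (-4) * (-2) * (6) = 96  (0 row swaps -> sign +1)

det(A) = 96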